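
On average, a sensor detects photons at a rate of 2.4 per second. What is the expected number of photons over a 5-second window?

E[N] = λt = 2.4 × 5 = 12 (a 5-second window = 5 seconds).

12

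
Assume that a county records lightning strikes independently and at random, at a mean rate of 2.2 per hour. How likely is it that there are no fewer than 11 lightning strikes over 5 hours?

Over the interval, μ = 2.2 × 5 = 11 (5 hours).
P(N ≥ 11) = 1 − P(N ≤ 10) = 1 − Σ_{j=0}^{10} e^(−μ) μ^j/j! ≈ 0.5401.

0.5401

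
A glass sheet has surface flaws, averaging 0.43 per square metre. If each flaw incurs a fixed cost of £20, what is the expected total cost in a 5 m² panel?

E[N] = 0.43 × 5 = 2.15 (a 5 m² panel = 5 square metres); E[cost] = 2.15 × £20 = £43.

£43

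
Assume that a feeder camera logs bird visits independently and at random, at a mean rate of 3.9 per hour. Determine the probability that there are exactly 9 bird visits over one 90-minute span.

0.0637

Over the interval, μ = 3.9 × 1.5 = 5.85 (a 90-minute span = 1.5 hours).
P(N = 9) = e^(−μ) μ^9/9! = e^(−5.85) · 5.85^9/362880 ≈ 0.0637.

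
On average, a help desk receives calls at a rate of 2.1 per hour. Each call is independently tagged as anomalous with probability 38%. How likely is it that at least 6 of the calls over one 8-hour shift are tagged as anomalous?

Thinning: the calls that are tagged as anomalous themselves form a Poisson process with rate 0.38 × 2.1 = 0.798 per hour.
Over the interval, μ = 0.798 × 8 = 6.384 (an 8-hour shift = 8 hours).
P(N ≥ 6) = 1 − P(N ≤ 5) ≈ 0.6139.

0.6139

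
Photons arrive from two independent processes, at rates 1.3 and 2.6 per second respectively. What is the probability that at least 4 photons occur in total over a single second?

Independent Poisson processes superpose: combined rate λ = 1.3 + 2.6 = 3.9 per second.
So μ = 3.9.
P(N ≥ 4) = 1 − P(N ≤ 3) ≈ 0.5468.

0.5468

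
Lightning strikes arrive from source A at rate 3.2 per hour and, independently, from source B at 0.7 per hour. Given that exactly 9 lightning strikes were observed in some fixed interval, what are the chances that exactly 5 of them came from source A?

Given the total, each event is independently from source A with probability p = λ_A/(λ_A+λ_B) = 3.2/3.9 ≈ 0.8205.
So K ~ Binomial(9, 3.2/3.9): P(K = 5) = C(9,5) · (3.2/3.9)^5 · (0.7/3.9)^4 ≈ 0.0486.

0.0486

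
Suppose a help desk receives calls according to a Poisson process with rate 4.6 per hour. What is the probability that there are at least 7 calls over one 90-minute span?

0.5353

Over the interval, μ = 4.6 × 1.5 = 6.9 (a 90-minute span = 1.5 hours).
P(N ≥ 7) = 1 − P(N ≤ 6) = 1 − Σ_{j=0}^{6} e^(−μ) μ^j/j! ≈ 0.5353.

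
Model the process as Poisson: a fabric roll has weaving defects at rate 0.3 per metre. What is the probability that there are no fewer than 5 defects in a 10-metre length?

0.1847

Over the interval, μ = 0.3 × 10 = 3 (a 10-metre length = 10 metres).
P(N ≥ 5) = 1 − P(N ≤ 4) = 1 − Σ_{j=0}^{4} e^(−μ) μ^j/j! ≈ 0.1847.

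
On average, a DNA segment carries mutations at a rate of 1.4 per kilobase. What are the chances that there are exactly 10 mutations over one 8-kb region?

0.1170

Over the interval, μ = 1.4 × 8 = 11.2 (an 8-kb region = 8 kilobases).
P(N = 10) = e^(−μ) μ^10/10! = e^(−11.2) · 11.2^10/3628800 ≈ 0.1170.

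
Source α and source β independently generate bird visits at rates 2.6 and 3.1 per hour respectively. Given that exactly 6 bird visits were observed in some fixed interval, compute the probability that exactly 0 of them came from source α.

Given the total, each event is independently from source α with probability p = λ_α/(λ_α+λ_β) = 2.6/5.7 ≈ 0.4561.
So K ~ Binomial(6, 2.6/5.7): P(K = 0) = C(6,0) · (2.6/5.7)^0 · (3.1/5.7)^6 ≈ 0.0259.

0.0259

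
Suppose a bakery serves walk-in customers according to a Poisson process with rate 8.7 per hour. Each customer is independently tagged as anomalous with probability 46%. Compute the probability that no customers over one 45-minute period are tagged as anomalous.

0.0497

Thinning: the customers that are tagged as anomalous themselves form a Poisson process with rate 0.46 × 8.7 = 4.002 per hour.
Over the interval, μ = 4.002 × 0.75 = 3.0015 (a 45-minute period = 0.75 hours).
P(N = 0) = e^(−3.0015) · 3.0015^0/0! ≈ 0.0497.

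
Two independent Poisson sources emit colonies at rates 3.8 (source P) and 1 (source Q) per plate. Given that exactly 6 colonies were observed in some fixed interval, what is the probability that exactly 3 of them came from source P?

Given the total, each event is independently from source P with probability p = λ_P/(λ_P+λ_Q) = 3.8/4.8 ≈ 0.7917.
So K ~ Binomial(6, 3.8/4.8): P(K = 3) = C(6,3) · (3.8/4.8)^3 · (1/4.8)^3 ≈ 0.0897.

0.0897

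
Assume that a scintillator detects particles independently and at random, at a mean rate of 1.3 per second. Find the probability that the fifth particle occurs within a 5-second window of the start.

0.7763

Over the interval, μ = 1.3 × 5 = 6.5 (a 5-second window = 5 seconds).
The fifth arrival falls in the interval iff at least 5 events occur there: P(S_5 ≤ t) = P(N ≥ 5) = 1 − P(N ≤ 4) ≈ 0.7763.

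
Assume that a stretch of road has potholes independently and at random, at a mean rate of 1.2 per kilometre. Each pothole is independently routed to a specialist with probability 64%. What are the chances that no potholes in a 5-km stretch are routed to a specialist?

Thinning: the potholes that are routed to a specialist themselves form a Poisson process with rate 0.64 × 1.2 = 0.768 per kilometre.
Over the interval, μ = 0.768 × 5 = 3.84 (a 5-km stretch = 5 kilometres).
P(N = 0) = e^(−3.84) · 3.84^0/0! ≈ 0.0215.

0.0215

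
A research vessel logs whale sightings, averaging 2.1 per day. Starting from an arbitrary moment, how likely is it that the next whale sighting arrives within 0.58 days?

0.7042

Inter-arrival times are exponential with rate λ = 2.1 per day.
P(T ≤ 0.58) = 1 − e^(−λt) = 1 − e^(−2.1 × 0.58) = 1 − e^(−1.218) ≈ 0.7042.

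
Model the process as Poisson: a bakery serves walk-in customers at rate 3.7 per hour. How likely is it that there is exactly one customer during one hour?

With mean μ = 3.7 per hour,
P(N = 1) = e^(−μ) μ^1/1! = e^(−3.7) · 3.7^1/1 ≈ 0.0915.

0.0915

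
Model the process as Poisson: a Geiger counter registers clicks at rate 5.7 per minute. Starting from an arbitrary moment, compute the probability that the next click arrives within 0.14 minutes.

Inter-arrival times are exponential with rate λ = 5.7 per minute.
P(T ≤ 0.14) = 1 − e^(−λt) = 1 − e^(−5.7 × 0.14) = 1 − e^(−0.798) ≈ 0.5498.

0.5498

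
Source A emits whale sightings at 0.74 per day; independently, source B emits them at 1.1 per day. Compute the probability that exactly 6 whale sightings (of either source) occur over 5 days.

0.0851

Independent Poisson processes superpose: combined rate λ = 0.74 + 1.1 = 1.84 per day.
Over the interval, μ = 1.84 × 5 = 9.2 (5 days).
P(N = 6) = e^(−9.2) · 9.2^6/6! ≈ 0.0851.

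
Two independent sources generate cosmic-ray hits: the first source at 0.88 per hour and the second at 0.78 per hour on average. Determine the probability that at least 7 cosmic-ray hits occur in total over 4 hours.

0.4954

Independent Poisson processes superpose: combined rate λ = 0.88 + 0.78 = 1.66 per hour.
Over the interval, μ = 1.66 × 4 = 6.64 (4 hours).
P(N ≥ 7) = 1 − P(N ≤ 6) ≈ 0.4954.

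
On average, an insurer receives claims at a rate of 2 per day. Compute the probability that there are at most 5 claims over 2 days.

0.7851

Over the interval, μ = 2 × 2 = 4 (2 days).
P(N ≤ 5) = Σ_{j=0}^{5} e^(−μ) μ^j/j! ≈ 0.7851.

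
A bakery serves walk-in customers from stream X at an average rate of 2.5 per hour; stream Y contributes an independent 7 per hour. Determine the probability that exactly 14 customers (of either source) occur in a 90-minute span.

Independent Poisson processes superpose: combined rate λ = 2.5 + 7 = 9.5 per hour.
Over the interval, μ = 9.5 × 1.5 = 14.25 (a 90-minute span = 1.5 hours).
P(N = 14) = e^(−14.25) · 14.25^14/14! ≈ 0.1058.

0.1058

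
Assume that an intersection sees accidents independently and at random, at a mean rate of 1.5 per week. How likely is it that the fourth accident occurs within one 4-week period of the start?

0.8488

Over the interval, μ = 1.5 × 4 = 6 (a 4-week period = 4 weeks).
The fourth arrival falls in the interval iff at least 4 events occur there: P(S_4 ≤ t) = P(N ≥ 4) = 1 − P(N ≤ 3) ≈ 0.8488.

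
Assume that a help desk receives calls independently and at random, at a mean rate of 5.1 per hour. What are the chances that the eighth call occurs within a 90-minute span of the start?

0.4972

Over the interval, μ = 5.1 × 1.5 = 7.65 (a 90-minute span = 1.5 hours).
The eighth arrival falls in the interval iff at least 8 events occur there: P(S_8 ≤ t) = P(N ≥ 8) = 1 − P(N ≤ 7) ≈ 0.4972.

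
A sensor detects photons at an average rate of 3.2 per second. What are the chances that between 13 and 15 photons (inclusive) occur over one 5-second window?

Over the interval, μ = 3.2 × 5 = 16 (a 5-second window = 5 seconds).
P(13 ≤ N ≤ 15) = Σ_{j=13}^{15} e^(−16) · 16^j/j! ≈ 0.2736.

0.2736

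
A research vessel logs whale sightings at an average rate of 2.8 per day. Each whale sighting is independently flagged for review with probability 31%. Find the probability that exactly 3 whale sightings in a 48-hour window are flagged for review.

Thinning: the whale sightings that are flagged for review themselves form a Poisson process with rate 0.31 × 2.8 = 0.868 per day.
Over the interval, μ = 0.868 × 2 = 1.736 (a 48-hour window = 2 days).
P(N = 3) = e^(−1.736) · 1.736^3/3! ≈ 0.1537.

0.1537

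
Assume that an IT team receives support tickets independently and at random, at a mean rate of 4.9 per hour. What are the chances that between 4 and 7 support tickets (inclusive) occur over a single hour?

0.5975

With mean μ = 4.9 per hour,
P(4 ≤ N ≤ 7) = Σ_{j=4}^{7} e^(−4.9) · 4.9^j/j! ≈ 0.5975.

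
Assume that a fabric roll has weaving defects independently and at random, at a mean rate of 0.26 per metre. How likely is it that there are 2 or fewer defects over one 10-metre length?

Over the interval, μ = 0.26 × 10 = 2.6 (a 10-metre length = 10 metres).
P(N ≤ 2) = Σ_{j=0}^{2} e^(−μ) μ^j/j! ≈ 0.5184.

0.5184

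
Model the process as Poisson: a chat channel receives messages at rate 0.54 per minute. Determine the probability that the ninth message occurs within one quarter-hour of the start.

0.4214

Over the interval, μ = 0.54 × 15 = 8.1 (a quarter-hour = 15 minutes).
The ninth arrival falls in the interval iff at least 9 events occur there: P(S_9 ≤ t) = P(N ≥ 9) = 1 − P(N ≤ 8) ≈ 0.4214.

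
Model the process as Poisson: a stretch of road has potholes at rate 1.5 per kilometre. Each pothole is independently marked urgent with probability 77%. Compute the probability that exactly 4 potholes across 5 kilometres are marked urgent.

0.1439

Thinning: the potholes that are marked urgent themselves form a Poisson process with rate 0.77 × 1.5 = 1.155 per kilometre.
Over the interval, μ = 1.155 × 5 = 5.775 (5 kilometres).
P(N = 4) = e^(−5.775) · 5.775^4/4! ≈ 0.1439.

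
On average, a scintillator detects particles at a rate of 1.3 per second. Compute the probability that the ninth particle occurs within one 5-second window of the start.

Over the interval, μ = 1.3 × 5 = 6.5 (a 5-second window = 5 seconds).
The ninth arrival falls in the interval iff at least 9 events occur there: P(S_9 ≤ t) = P(N ≥ 9) = 1 − P(N ≤ 8) ≈ 0.2084.

0.2084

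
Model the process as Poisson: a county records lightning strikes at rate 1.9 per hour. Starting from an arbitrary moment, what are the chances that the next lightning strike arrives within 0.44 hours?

0.5666

Inter-arrival times are exponential with rate λ = 1.9 per hour.
P(T ≤ 0.44) = 1 − e^(−λt) = 1 − e^(−1.9 × 0.44) = 1 − e^(−0.836) ≈ 0.5666.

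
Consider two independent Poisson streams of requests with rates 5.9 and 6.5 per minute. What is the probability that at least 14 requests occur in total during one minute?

Independent Poisson processes superpose: combined rate λ = 5.9 + 6.5 = 12.4 per minute.
So μ = 12.4.
P(N ≥ 14) = 1 − P(N ≤ 13) ≈ 0.3613.

0.3613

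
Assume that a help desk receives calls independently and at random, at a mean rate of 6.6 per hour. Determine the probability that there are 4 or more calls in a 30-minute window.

Over the interval, μ = 6.6 × 0.5 = 3.3 (a 30-minute window = 0.5 hours).
P(N ≥ 4) = 1 − P(N ≤ 3) = 1 − Σ_{j=0}^{3} e^(−μ) μ^j/j! ≈ 0.4197.

0.4197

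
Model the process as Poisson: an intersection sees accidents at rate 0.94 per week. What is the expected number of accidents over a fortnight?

1.88

E[N] = λt = 0.94 × 2 = 1.88 (a fortnight = 2 weeks).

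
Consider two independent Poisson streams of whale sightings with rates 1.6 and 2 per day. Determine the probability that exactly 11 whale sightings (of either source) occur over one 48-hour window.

Independent Poisson processes superpose: combined rate λ = 1.6 + 2 = 3.6 per day.
Over the interval, μ = 3.6 × 2 = 7.2 (a 48-hour window = 2 days).
P(N = 11) = e^(−7.2) · 7.2^11/11! ≈ 0.0504.

0.0504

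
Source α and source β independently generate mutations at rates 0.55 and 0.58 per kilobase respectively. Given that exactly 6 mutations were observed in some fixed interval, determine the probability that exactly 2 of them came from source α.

0.2466

Given the total, each event is independently from source α with probability p = λ_α/(λ_α+λ_β) = 0.55/1.13 ≈ 0.4867.
So K ~ Binomial(6, 0.55/1.13): P(K = 2) = C(6,2) · (0.55/1.13)^2 · (0.58/1.13)^4 ≈ 0.2466.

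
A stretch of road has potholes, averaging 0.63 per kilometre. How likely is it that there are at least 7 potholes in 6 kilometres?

Over the interval, μ = 0.63 × 6 = 3.78 (6 kilometres).
P(N ≥ 7) = 1 − P(N ≤ 6) = 1 − Σ_{j=0}^{6} e^(−μ) μ^j/j! ≈ 0.0890.

0.0890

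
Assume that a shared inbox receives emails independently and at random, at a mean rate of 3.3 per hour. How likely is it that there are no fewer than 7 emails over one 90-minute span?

0.2305

Over the interval, μ = 3.3 × 1.5 = 4.95 (a 90-minute span = 1.5 hours).
P(N ≥ 7) = 1 − P(N ≤ 6) = 1 − Σ_{j=0}^{6} e^(−μ) μ^j/j! ≈ 0.2305.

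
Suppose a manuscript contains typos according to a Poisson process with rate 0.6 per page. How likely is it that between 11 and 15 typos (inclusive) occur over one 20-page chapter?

Over the interval, μ = 0.6 × 20 = 12 (a 20-page chapter = 20 pages).
P(11 ≤ N ≤ 15) = Σ_{j=11}^{15} e^(−12) · 12^j/j! ≈ 0.4972.

0.4972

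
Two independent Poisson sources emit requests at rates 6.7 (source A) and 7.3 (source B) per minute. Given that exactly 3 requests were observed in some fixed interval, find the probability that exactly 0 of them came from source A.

0.1418

Given the total, each event is independently from source A with probability p = λ_A/(λ_A+λ_B) = 6.7/14 ≈ 0.4786.
So K ~ Binomial(3, 6.7/14): P(K = 0) = C(3,0) · (6.7/14)^0 · (7.3/14)^3 ≈ 0.1418.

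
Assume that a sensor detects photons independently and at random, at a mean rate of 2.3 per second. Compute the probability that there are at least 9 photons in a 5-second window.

Over the interval, μ = 2.3 × 5 = 11.5 (a 5-second window = 5 seconds).
P(N ≥ 9) = 1 − P(N ≤ 8) = 1 − Σ_{j=0}^{8} e^(−μ) μ^j/j! ≈ 0.8094.

0.8094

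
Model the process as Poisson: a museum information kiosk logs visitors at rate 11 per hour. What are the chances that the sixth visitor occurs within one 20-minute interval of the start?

Over the interval, μ = 11 × 1/3 ≈ 3.66667 (a 20-minute interval = 1/3 hours).
The sixth arrival falls in the interval iff at least 6 events occur there: P(S_6 ≤ t) = P(N ≥ 6) = 1 − P(N ≤ 5) ≈ 0.1652.

0.1652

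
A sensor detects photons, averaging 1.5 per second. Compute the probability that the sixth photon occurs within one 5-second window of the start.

0.7586

Over the interval, μ = 1.5 × 5 = 7.5 (a 5-second window = 5 seconds).
The sixth arrival falls in the interval iff at least 6 events occur there: P(S_6 ≤ t) = P(N ≥ 6) = 1 − P(N ≤ 5) ≈ 0.7586.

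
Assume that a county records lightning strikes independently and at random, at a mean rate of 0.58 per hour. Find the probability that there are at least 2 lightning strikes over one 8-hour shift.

Over the interval, μ = 0.58 × 8 = 4.64 (an 8-hour shift = 8 hours).
P(N ≥ 2) = 1 − P(N ≤ 1) = 1 − Σ_{j=0}^{1} e^(−μ) μ^j/j! ≈ 0.9455.

0.9455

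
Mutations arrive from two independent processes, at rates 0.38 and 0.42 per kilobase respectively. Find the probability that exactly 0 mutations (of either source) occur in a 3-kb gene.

Independent Poisson processes superpose: combined rate λ = 0.38 + 0.42 = 0.8 per kilobase.
Over the interval, μ = 0.8 × 3 = 2.4 (a 3-kb gene = 3 kilobases).
P(N = 0) = e^(−2.4) · 2.4^0/0! ≈ 0.0907.

0.0907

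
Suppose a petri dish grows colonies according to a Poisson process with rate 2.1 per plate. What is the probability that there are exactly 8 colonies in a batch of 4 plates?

0.1382

Over the interval, μ = 2.1 × 4 = 8.4 (a batch of 4 plates = 4 plates).
P(N = 8) = e^(−μ) μ^8/8! = e^(−8.4) · 8.4^8/40320 ≈ 0.1382.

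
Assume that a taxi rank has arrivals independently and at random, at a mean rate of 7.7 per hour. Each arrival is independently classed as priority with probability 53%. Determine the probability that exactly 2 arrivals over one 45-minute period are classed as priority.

0.2195

Thinning: the arrivals that are classed as priority themselves form a Poisson process with rate 0.53 × 7.7 = 4.081 per hour.
Over the interval, μ = 4.081 × 0.75 = 3.06075 (a 45-minute period = 0.75 hours).
P(N = 2) = e^(−3.06075) · 3.06075^2/2! ≈ 0.2195.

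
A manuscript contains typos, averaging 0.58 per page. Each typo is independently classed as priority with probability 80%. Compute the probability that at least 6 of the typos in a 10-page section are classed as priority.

0.3212

Thinning: the typos that are classed as priority themselves form a Poisson process with rate 0.8 × 0.58 = 0.464 per page.
Over the interval, μ = 0.464 × 10 = 4.64 (a 10-page section = 10 pages).
P(N ≥ 6) = 1 − P(N ≤ 5) ≈ 0.3212.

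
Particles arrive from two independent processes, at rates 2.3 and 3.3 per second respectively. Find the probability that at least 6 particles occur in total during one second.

0.4881

Independent Poisson processes superpose: combined rate λ = 2.3 + 3.3 = 5.6 per second.
So μ = 5.6.
P(N ≥ 6) = 1 − P(N ≤ 5) ≈ 0.4881.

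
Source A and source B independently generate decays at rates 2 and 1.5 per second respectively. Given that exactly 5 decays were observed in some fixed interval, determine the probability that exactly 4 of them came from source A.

0.2285

Given the total, each event is independently from source A with probability p = λ_A/(λ_A+λ_B) = 2/3.5 ≈ 0.5714.
So K ~ Binomial(5, 2/3.5): P(K = 4) = C(5,4) · (2/3.5)^4 · (1.5/3.5)^1 ≈ 0.2285.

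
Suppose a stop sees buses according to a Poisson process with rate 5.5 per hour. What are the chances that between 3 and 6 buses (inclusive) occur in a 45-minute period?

Over the interval, μ = 5.5 × 0.75 = 4.125 (a 45-minute period = 0.75 hours).
P(3 ≤ N ≤ 6) = Σ_{j=3}^{6} e^(−4.125) · 4.125^j/j! ≈ 0.6555.

0.6555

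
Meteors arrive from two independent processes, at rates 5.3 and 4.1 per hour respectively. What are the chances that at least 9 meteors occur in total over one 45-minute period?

0.2775

Independent Poisson processes superpose: combined rate λ = 5.3 + 4.1 = 9.4 per hour.
Over the interval, μ = 9.4 × 0.75 = 7.05 (a 45-minute period = 0.75 hours).
P(N ≥ 9) = 1 − P(N ≤ 8) ≈ 0.2775.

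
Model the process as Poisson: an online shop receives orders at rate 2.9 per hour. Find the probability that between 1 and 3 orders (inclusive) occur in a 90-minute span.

0.3553

Over the interval, μ = 2.9 × 1.5 = 4.35 (a 90-minute span = 1.5 hours).
P(1 ≤ N ≤ 3) = Σ_{j=1}^{3} e^(−4.35) · 4.35^j/j! ≈ 0.3553.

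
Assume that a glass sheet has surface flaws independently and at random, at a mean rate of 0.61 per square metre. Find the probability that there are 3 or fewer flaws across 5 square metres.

0.6360

Over the interval, μ = 0.61 × 5 = 3.05 (5 square metres).
P(N ≤ 3) = Σ_{j=0}^{3} e^(−μ) μ^j/j! ≈ 0.6360.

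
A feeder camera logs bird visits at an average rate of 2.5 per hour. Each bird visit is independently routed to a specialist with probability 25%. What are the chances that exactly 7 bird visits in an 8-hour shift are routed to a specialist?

Thinning: the bird visits that are routed to a specialist themselves form a Poisson process with rate 0.25 × 2.5 = 0.625 per hour.
Over the interval, μ = 0.625 × 8 = 5 (an 8-hour shift = 8 hours).
P(N = 7) = e^(−5) · 5^7/7! ≈ 0.1044.

0.1044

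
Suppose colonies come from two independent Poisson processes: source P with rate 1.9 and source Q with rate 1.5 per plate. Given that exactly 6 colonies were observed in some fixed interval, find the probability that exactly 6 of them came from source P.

Given the total, each event is independently from source P with probability p = λ_P/(λ_P+λ_Q) = 1.9/3.4 ≈ 0.5588.
So K ~ Binomial(6, 1.9/3.4): P(K = 6) = C(6,6) · (1.9/3.4)^6 · (1.5/3.4)^0 ≈ 0.0305.

0.0305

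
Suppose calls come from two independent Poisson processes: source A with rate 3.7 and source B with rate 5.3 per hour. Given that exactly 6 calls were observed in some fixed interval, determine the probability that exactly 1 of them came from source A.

Given the total, each event is independently from source A with probability p = λ_A/(λ_A+λ_B) = 3.7/9 ≈ 0.4111.
So K ~ Binomial(6, 3.7/9): P(K = 1) = C(6,1) · (3.7/9)^1 · (5.3/9)^5 ≈ 0.1747.

0.1747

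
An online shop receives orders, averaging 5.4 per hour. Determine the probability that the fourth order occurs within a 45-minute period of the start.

Over the interval, μ = 5.4 × 0.75 = 4.05 (a 45-minute period = 0.75 hours).
The fourth arrival falls in the interval iff at least 4 events occur there: P(S_4 ≤ t) = P(N ≥ 4) = 1 − P(N ≤ 3) ≈ 0.5762.

0.5762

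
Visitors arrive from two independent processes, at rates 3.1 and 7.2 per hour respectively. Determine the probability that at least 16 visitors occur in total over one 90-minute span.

Independent Poisson processes superpose: combined rate λ = 3.1 + 7.2 = 10.3 per hour.
Over the interval, μ = 10.3 × 1.5 = 15.45 (a 90-minute span = 1.5 hours).
P(N ≥ 16) = 1 − P(N ≤ 15) ≈ 0.4779.

0.4779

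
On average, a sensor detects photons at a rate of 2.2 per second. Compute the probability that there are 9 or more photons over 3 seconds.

Over the interval, μ = 2.2 × 3 = 6.6 (3 seconds).
P(N ≥ 9) = 1 − P(N ≤ 8) = 1 − Σ_{j=0}^{8} e^(−μ) μ^j/j! ≈ 0.2204.

0.2204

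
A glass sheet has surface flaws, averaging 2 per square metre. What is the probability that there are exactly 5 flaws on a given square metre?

0.0361

With mean μ = 2 per square metre,
P(N = 5) = e^(−μ) μ^5/5! = e^(−2) · 2^5/120 ≈ 0.0361.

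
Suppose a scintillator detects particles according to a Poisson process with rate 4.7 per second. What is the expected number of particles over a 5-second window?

23.5

E[N] = λt = 4.7 × 5 = 23.5 (a 5-second window = 5 seconds).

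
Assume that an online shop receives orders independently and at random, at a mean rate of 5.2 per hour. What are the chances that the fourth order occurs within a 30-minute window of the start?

Over the interval, μ = 5.2 × 0.5 = 2.6 (a 30-minute window = 0.5 hours).
The fourth arrival falls in the interval iff at least 4 events occur there: P(S_4 ≤ t) = P(N ≥ 4) = 1 − P(N ≤ 3) ≈ 0.2640.

0.2640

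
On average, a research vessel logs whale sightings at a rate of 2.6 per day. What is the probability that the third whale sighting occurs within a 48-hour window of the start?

Over the interval, μ = 2.6 × 2 = 5.2 (a 48-hour window = 2 days).
The third arrival falls in the interval iff at least 3 events occur there: P(S_3 ≤ t) = P(N ≥ 3) = 1 − P(N ≤ 2) ≈ 0.8912.

0.8912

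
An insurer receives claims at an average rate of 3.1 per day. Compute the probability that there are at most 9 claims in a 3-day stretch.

Over the interval, μ = 3.1 × 3 = 9.3 (a 3-day stretch = 3 days).
P(N ≤ 9) = Σ_{j=0}^{9} e^(−μ) μ^j/j! ≈ 0.5479.

0.5479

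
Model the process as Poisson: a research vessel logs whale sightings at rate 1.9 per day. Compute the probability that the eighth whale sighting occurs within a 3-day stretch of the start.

Over the interval, μ = 1.9 × 3 = 5.7 (a 3-day stretch = 3 days).
The eighth arrival falls in the interval iff at least 8 events occur there: P(S_8 ≤ t) = P(N ≥ 8) = 1 − P(N ≤ 7) ≈ 0.2159.

0.2159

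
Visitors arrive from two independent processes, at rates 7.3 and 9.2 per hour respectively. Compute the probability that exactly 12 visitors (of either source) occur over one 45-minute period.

0.1137

Independent Poisson processes superpose: combined rate λ = 7.3 + 9.2 = 16.5 per hour.
Over the interval, μ = 16.5 × 0.75 = 12.375 (a 45-minute period = 0.75 hours).
P(N = 12) = e^(−12.375) · 12.375^12/12! ≈ 0.1137.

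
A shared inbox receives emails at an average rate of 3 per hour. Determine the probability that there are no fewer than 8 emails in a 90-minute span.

Over the interval, μ = 3 × 1.5 = 4.5 (a 90-minute span = 1.5 hours).
P(N ≥ 8) = 1 − P(N ≤ 7) = 1 − Σ_{j=0}^{7} e^(−μ) μ^j/j! ≈ 0.0866.

0.0866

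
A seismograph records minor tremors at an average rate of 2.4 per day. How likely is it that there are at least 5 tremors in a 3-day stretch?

0.8445

Over the interval, μ = 2.4 × 3 = 7.2 (a 3-day stretch = 3 days).
P(N ≥ 5) = 1 − P(N ≤ 4) = 1 − Σ_{j=0}^{4} e^(−μ) μ^j/j! ≈ 0.8445.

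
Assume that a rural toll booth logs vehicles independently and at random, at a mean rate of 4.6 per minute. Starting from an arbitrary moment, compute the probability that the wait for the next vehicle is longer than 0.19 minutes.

The wait for the next event is exponential with rate λ = 4.6 per minute.
P(T > 0.19) = e^(−λt) = e^(−4.6 × 0.19) = e^(−0.874) ≈ 0.4173.

0.4173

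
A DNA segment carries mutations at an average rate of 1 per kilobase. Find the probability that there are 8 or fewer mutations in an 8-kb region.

Over the interval, μ = 1 × 8 = 8 (an 8-kb region = 8 kilobases).
P(N ≤ 8) = Σ_{j=0}^{8} e^(−μ) μ^j/j! ≈ 0.5925.

0.5925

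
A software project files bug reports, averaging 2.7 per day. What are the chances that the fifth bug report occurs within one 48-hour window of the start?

0.6267

Over the interval, μ = 2.7 × 2 = 5.4 (a 48-hour window = 2 days).
The fifth arrival falls in the interval iff at least 5 events occur there: P(S_5 ≤ t) = P(N ≥ 5) = 1 − P(N ≤ 4) ≈ 0.6267.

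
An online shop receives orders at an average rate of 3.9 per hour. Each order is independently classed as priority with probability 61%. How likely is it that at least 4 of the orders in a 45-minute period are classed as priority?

0.1062

Thinning: the orders that are classed as priority themselves form a Poisson process with rate 0.61 × 3.9 = 2.379 per hour.
Over the interval, μ = 2.379 × 0.75 = 1.78425 (a 45-minute period = 0.75 hours).
P(N ≥ 4) = 1 − P(N ≤ 3) ≈ 0.1062.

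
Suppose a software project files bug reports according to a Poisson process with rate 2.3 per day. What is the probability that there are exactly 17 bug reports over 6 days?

0.0682

Over the interval, μ = 2.3 × 6 = 13.8 (6 days).
P(N = 17) = e^(−μ) μ^17/17! = e^(−13.8) · 13.8^17/355687428096000 ≈ 0.0682.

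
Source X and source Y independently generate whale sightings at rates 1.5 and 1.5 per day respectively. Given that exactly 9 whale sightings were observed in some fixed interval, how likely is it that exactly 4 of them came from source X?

0.2461

Given the total, each event is independently from source X with probability p = λ_X/(λ_X+λ_Y) = 1.5/3 = 0.5000.
So K ~ Binomial(9, 1.5/3): P(K = 4) = C(9,4) · (1.5/3)^4 · (1.5/3)^5 ≈ 0.2461.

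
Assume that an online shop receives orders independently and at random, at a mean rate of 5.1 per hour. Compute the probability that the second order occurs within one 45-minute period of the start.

Over the interval, μ = 5.1 × 0.75 = 3.825 (a 45-minute period = 0.75 hours).
The second arrival falls in the interval iff at least 2 events occur there: P(S_2 ≤ t) = P(N ≥ 2) = 1 − P(N ≤ 1) ≈ 0.8947.

0.8947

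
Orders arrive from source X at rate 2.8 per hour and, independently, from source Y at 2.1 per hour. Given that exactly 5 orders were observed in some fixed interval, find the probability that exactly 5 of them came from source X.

0.0609

Given the total, each event is independently from source X with probability p = λ_X/(λ_X+λ_Y) = 2.8/4.9 ≈ 0.5714.
So K ~ Binomial(5, 2.8/4.9): P(K = 5) = C(5,5) · (2.8/4.9)^5 · (2.1/4.9)^0 ≈ 0.0609.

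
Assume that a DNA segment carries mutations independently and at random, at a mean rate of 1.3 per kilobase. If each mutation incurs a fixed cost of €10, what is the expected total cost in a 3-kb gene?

E[N] = 1.3 × 3 = 3.9 (a 3-kb gene = 3 kilobases); E[cost] = 3.9 × €10 = €39.

€39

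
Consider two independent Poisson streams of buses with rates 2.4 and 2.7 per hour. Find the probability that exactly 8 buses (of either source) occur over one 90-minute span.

Independent Poisson processes superpose: combined rate λ = 2.4 + 2.7 = 5.1 per hour.
Over the interval, μ = 5.1 × 1.5 = 7.65 (a 90-minute span = 1.5 hours).
P(N = 8) = e^(−7.65) · 7.65^8/8! ≈ 0.1385.

0.1385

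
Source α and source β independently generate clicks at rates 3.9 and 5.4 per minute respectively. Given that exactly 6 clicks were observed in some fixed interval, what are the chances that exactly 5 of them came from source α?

Given the total, each event is independently from source α with probability p = λ_α/(λ_α+λ_β) = 3.9/9.3 ≈ 0.4194.
So K ~ Binomial(6, 3.9/9.3): P(K = 5) = C(6,5) · (3.9/9.3)^5 · (5.4/9.3)^1 ≈ 0.0452.

0.0452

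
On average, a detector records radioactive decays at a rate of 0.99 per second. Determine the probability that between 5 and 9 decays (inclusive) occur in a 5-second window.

0.5206

Over the interval, μ = 0.99 × 5 = 4.95 (a 5-second window = 5 seconds).
P(5 ≤ N ≤ 9) = Σ_{j=5}^{9} e^(−4.95) · 4.95^j/j! ≈ 0.5206.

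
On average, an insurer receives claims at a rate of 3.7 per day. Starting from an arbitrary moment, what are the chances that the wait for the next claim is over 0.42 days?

0.2114

The wait for the next event is exponential with rate λ = 3.7 per day.
P(T > 0.42) = e^(−λt) = e^(−3.7 × 0.42) = e^(−1.554) ≈ 0.2114.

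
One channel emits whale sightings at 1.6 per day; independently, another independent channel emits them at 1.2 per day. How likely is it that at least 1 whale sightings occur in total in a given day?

0.9392

Independent Poisson processes superpose: combined rate λ = 1.6 + 1.2 = 2.8 per day.
So μ = 2.8.
P(N ≥ 1) = 1 − P(N ≤ 0) ≈ 0.9392.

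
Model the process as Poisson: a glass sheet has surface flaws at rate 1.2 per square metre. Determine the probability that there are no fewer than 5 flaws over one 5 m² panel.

Over the interval, μ = 1.2 × 5 = 6 (a 5 m² panel = 5 square metres).
P(N ≥ 5) = 1 − P(N ≤ 4) = 1 − Σ_{j=0}^{4} e^(−μ) μ^j/j! ≈ 0.7149.

0.7149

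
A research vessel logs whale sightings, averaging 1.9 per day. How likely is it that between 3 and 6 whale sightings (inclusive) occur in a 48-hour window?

Over the interval, μ = 1.9 × 2 = 3.8 (a 48-hour window = 2 days).
P(3 ≤ N ≤ 6) = Σ_{j=3}^{6} e^(−3.8) · 3.8^j/j! ≈ 0.6402.

0.6402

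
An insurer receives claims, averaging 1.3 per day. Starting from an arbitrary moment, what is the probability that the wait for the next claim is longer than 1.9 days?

The wait for the next event is exponential with rate λ = 1.3 per day.
P(T > 1.9) = e^(−λt) = e^(−1.3 × 1.9) = e^(−2.47) ≈ 0.0846.

0.0846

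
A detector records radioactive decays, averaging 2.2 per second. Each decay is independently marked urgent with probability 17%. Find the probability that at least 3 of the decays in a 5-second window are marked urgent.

0.2882

Thinning: the decays that are marked urgent themselves form a Poisson process with rate 0.17 × 2.2 = 0.374 per second.
Over the interval, μ = 0.374 × 5 = 1.87 (a 5-second window = 5 seconds).
P(N ≥ 3) = 1 − P(N ≤ 2) ≈ 0.2882.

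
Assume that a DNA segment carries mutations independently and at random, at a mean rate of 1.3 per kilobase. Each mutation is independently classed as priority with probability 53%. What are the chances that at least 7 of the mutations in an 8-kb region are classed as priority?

0.3159

Thinning: the mutations that are classed as priority themselves form a Poisson process with rate 0.53 × 1.3 = 0.689 per kilobase.
Over the interval, μ = 0.689 × 8 = 5.512 (an 8-kb region = 8 kilobases).
P(N ≥ 7) = 1 − P(N ≤ 6) ≈ 0.3159.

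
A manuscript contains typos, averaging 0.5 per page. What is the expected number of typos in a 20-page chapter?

E[N] = λt = 0.5 × 20 = 10 (a 20-page chapter = 20 pages).

10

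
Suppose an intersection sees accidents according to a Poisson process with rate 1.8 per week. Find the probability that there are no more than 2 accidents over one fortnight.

Over the interval, μ = 1.8 × 2 = 3.6 (a fortnight = 2 weeks).
P(N ≤ 2) = Σ_{j=0}^{2} e^(−μ) μ^j/j! ≈ 0.3027.

0.3027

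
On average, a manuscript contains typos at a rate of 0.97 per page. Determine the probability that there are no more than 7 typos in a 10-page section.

Over the interval, μ = 0.97 × 10 = 9.7 (a 10-page section = 10 pages).
P(N ≤ 7) = Σ_{j=0}^{7} e^(−μ) μ^j/j! ≈ 0.2485.

0.2485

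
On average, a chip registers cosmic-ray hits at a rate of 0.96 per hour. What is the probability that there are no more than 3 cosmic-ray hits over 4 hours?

0.4653

Over the interval, μ = 0.96 × 4 = 3.84 (4 hours).
P(N ≤ 3) = Σ_{j=0}^{3} e^(−μ) μ^j/j! ≈ 0.4653.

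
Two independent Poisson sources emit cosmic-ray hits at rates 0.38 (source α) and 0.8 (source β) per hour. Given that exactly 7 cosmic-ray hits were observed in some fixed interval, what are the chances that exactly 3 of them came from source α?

0.2469

Given the total, each event is independently from source α with probability p = λ_α/(λ_α+λ_β) = 0.38/1.18 ≈ 0.3220.
So K ~ Binomial(7, 0.38/1.18): P(K = 3) = C(7,3) · (0.38/1.18)^3 · (0.8/1.18)^4 ≈ 0.2469.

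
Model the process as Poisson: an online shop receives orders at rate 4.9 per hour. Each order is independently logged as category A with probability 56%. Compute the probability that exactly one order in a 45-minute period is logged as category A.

0.2628

Thinning: the orders that are logged as category A themselves form a Poisson process with rate 0.56 × 4.9 = 2.744 per hour.
Over the interval, μ = 2.744 × 0.75 = 2.058 (a 45-minute period = 0.75 hours).
P(N = 1) = e^(−2.058) · 2.058^1/1! ≈ 0.2628.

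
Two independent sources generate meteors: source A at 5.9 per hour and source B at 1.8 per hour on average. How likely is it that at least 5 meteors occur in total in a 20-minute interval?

Independent Poisson processes superpose: combined rate λ = 5.9 + 1.8 = 7.7 per hour.
Over the interval, μ = 7.7 × 1/3 ≈ 2.56667 (a 20-minute interval = 1/3 hours).
P(N ≥ 5) = 1 − P(N ≤ 4) ≈ 0.1179.

0.1179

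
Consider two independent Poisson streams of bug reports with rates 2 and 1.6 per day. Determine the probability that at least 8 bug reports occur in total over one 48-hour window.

0.4311

Independent Poisson processes superpose: combined rate λ = 2 + 1.6 = 3.6 per day.
Over the interval, μ = 3.6 × 2 = 7.2 (a 48-hour window = 2 days).
P(N ≥ 8) = 1 − P(N ≤ 7) ≈ 0.4311.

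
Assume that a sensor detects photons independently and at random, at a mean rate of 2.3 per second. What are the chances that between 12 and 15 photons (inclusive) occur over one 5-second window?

Over the interval, μ = 2.3 × 5 = 11.5 (a 5-second window = 5 seconds).
P(12 ≤ N ≤ 15) = Σ_{j=12}^{15} e^(−11.5) · 11.5^j/j! ≈ 0.3585.

0.3585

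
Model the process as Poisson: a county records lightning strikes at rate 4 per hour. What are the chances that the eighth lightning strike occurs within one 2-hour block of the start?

0.5470

Over the interval, μ = 4 × 2 = 8 (a 2-hour block = 2 hours).
The eighth arrival falls in the interval iff at least 8 events occur there: P(S_8 ≤ t) = P(N ≥ 8) = 1 − P(N ≤ 7) ≈ 0.5470.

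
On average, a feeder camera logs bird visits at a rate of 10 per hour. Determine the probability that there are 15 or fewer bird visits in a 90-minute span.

0.5681

Over the interval, μ = 10 × 1.5 = 15 (a 90-minute span = 1.5 hours).
P(N ≤ 15) = Σ_{j=0}^{15} e^(−μ) μ^j/j! ≈ 0.5681.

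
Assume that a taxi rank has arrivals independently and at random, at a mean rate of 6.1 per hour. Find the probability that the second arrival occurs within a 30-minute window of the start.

Over the interval, μ = 6.1 × 0.5 = 3.05 (a 30-minute window = 0.5 hours).
The second arrival falls in the interval iff at least 2 events occur there: P(S_2 ≤ t) = P(N ≥ 2) = 1 − P(N ≤ 1) ≈ 0.8082.

0.8082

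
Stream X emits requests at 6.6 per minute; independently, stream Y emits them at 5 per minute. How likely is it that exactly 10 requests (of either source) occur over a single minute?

Independent Poisson processes superpose: combined rate λ = 6.6 + 5 = 11.6 per minute.
So μ = 11.6.
P(N = 10) = e^(−11.6) · 11.6^10/10! ≈ 0.1114.

0.1114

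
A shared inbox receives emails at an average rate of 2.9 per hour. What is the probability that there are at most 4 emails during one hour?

With mean μ = 2.9 per hour,
P(N ≤ 4) = Σ_{j=0}^{4} e^(−μ) μ^j/j! ≈ 0.8318.

0.8318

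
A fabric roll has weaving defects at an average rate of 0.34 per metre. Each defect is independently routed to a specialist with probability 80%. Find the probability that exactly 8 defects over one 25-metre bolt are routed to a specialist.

Thinning: the defects that are routed to a specialist themselves form a Poisson process with rate 0.8 × 0.34 = 0.272 per metre.
Over the interval, μ = 0.272 × 25 = 6.8 (a 25-metre bolt = 25 metres).
P(N = 8) = e^(−6.8) · 6.8^8/8! ≈ 0.1263.

0.1263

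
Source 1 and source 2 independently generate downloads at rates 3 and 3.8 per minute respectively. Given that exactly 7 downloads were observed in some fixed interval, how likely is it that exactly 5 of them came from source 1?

0.1096

Given the total, each event is independently from source 1 with probability p = λ_1/(λ_1+λ_2) = 3/6.8 ≈ 0.4412.
So K ~ Binomial(7, 3/6.8): P(K = 5) = C(7,5) · (3/6.8)^5 · (3.8/6.8)^2 ≈ 0.1096.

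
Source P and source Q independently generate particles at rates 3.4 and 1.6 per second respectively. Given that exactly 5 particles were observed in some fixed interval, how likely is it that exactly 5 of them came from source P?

Given the total, each event is independently from source P with probability p = λ_P/(λ_P+λ_Q) = 3.4/5 = 0.6800.
So K ~ Binomial(5, 3.4/5): P(K = 5) = C(5,5) · (3.4/5)^5 · (1.6/5)^0 ≈ 0.1454.

0.1454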